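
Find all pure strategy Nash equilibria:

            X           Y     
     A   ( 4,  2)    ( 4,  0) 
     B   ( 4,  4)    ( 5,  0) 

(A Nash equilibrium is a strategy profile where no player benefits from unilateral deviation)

Nash equilibrium: (A, X), (B, X)

Work:
Best responses:
  P1 vs X: payoffs [4, 4] → best response A/B (payoff 4)
  P1 vs Y: payoffs [4, 5] → best response B (payoff 5)
  P2 vs A: payoffs [2, 0] → best response X (payoff 2)
  P2 vs B: payoffs [4, 0] → best response X (payoff 4)
Mutual best responses: (A,X), (B,X) → Nash equilibria.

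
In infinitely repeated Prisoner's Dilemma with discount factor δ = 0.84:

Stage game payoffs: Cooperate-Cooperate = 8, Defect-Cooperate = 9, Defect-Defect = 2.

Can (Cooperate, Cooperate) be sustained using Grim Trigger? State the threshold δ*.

δ* = 0.1429; since δ = 0.84 ≥ 0.1429, cooperation can be sustained

Work:
For Grim Trigger:
Cooperate forever: 8/(1-δ)
Defect then punished: 9 + 2·δ/(1-δ)
Need: 8/(1-δ) ≥ 9 + 2·δ/(1-δ)
Solving: δ ≥ (T-R)/(T-P) = (9-8)/(9-2) = 0.1429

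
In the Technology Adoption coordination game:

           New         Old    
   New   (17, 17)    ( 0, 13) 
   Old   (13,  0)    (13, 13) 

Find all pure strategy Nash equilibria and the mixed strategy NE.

Pure NE: (New, New) and (Old, Old); Mixed NE: p = 0.7647, q = 0.7647

Work:
Check pure NE:
(New, New): (17, 17) - no unilateral deviation beneficial
(Old, Old): (13, 13) - no unilateral deviation beneficial
Mixed NE: P1 plays New with p = 0.7647, P2 plays New with q = 0.7647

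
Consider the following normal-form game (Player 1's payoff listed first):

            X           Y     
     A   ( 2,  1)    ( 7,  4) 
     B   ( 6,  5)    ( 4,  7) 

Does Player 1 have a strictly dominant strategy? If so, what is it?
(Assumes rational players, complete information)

No strictly dominant strategy exists for Player 1

Work:
A strategy strictly dominates another if it gives a strictly higher payoff against every opponent action. Compare each pair of P1's strategies column-by-column:
  A vs B: [2 vs 6, 7 vs 4] → A does not strictly dominate B (column X: 2 ≤ 6)
  B vs A: [6 vs 2, 4 vs 7] → B does not strictly dominate A (column Y: 4 ≤ 7)
No single strategy strictly dominates all others → no strictly dominant strategy.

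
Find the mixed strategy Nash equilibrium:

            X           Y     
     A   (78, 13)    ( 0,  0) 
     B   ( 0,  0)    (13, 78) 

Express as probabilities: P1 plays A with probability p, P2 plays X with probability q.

p = 0.8571, q = 0.1429

Work:
Find probabilities that make opponent indifferent:
P2 chooses q to make P1 indifferent between A and B
P1 chooses p to make P2 indifferent between X and Y
Mixed NE: P1 plays (A: 0.8571, B: 0.1429), P2 plays (X: 0.1429, Y: 0.8571)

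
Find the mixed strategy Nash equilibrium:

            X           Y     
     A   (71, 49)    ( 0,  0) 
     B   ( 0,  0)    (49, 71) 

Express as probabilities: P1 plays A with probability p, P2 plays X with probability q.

p = 0.5917, q = 0.4083

Work:
Find probabilities that make opponent indifferent:
P2 chooses q to make P1 indifferent between A and B
P1 chooses p to make P2 indifferent between X and Y
Mixed NE: P1 plays (A: 0.5917, B: 0.4083), P2 plays (X: 0.4083, Y: 0.5917)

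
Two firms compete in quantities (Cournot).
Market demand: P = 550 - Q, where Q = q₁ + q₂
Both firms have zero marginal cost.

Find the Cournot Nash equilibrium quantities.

q₁* = q₂* = 183.33; P* = 183.33

Work:
Profit: π_i = P·q_i = (a - q_i - q_j)·q_i
FOC: ∂π_i/∂q_i = a - 2q_i - q_j = 0
Reaction function: q_i = (550 - q_j)/2
Symmetry: q* = 550/3 = 183.33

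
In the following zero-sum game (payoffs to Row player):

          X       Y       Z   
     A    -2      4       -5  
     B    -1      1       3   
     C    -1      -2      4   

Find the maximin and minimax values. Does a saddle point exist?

Maximin = -1, Minimax = -1, Saddle: True

Work:
Row minimums: [-5, -1, -2] → maximin = -1
Column maximums: [-1, 4, 4] → minimax = -1
Saddle point exists! Game value = -1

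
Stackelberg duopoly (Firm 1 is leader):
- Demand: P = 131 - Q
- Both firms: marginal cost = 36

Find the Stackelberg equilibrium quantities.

q₁* (leader) = 47.5, q₂* (follower) = 23.75

Work:
Follower's reaction: q₂ = (a - c - q₁)/2
Leader substitutes: π₁ = q₁·(a - q₁ - (a-c-q₁)/2 - c)
FOC: q₁* = (131 - 36)/2 = 47.50
Then: q₂* = (131 - 36 - 47.5)/2 = 23.75
Leader has first-mover advantage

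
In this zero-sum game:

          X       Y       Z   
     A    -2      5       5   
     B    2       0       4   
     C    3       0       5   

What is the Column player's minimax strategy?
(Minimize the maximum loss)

Column should play X, value = 3

Work:
Column player minimizes Row's maximum payoff:
Column X: max payoff to Row = 3
Column Y: max payoff to Row = 5
Column Z: max payoff to Row = 5
Minimum is 3, achieved by column X.
Minimax strategy: X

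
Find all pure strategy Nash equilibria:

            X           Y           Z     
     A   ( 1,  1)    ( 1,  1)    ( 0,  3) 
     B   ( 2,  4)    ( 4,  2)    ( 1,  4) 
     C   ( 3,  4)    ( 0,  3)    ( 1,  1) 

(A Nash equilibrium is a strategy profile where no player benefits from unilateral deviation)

Nash equilibrium: (B, Z), (C, X)

Work:
Best responses:
  P1 vs X: payoffs [1, 2, 3] → best response C (payoff 3)
  P1 vs Y: payoffs [1, 4, 0] → best response B (payoff 4)
  P1 vs Z: payoffs [0, 1, 1] → best response B/C (payoff 1)
  P2 vs A: payoffs [1, 1, 3] → best response Z (payoff 3)
  P2 vs B: payoffs [4, 2, 4] → best response X/Z (payoff 4)
  P2 vs C: payoffs [4, 3, 1] → best response X (payoff 4)
Mutual best responses: (B,Z), (C,X) → Nash equilibria.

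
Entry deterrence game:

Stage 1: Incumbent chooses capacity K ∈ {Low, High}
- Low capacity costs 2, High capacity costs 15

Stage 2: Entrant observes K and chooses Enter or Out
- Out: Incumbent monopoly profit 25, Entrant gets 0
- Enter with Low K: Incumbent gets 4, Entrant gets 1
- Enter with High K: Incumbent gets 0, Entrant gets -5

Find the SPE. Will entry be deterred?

SPE: (High, Enter|Low, Out|High); Entry deterred. Incumbent net profit = 10

Work:
After Low K: Entrant enters (1 > 0)
After High K: Entrant stays out (-5 < 0)
Incumbent: Low → 4−2=2, High → 25−15=10
Incumbent chooses High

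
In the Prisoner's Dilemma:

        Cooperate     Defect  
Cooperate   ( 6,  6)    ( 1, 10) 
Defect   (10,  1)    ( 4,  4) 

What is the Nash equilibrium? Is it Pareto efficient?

(Defect, Defect) is NE; not Pareto efficient

Work:
Defect dominates Cooperate for both players:
If P2 cooperates: Defect (10) > Cooperate (6)
If P2 defects: Defect (4) > Cooperate (1)
NE: (Defect, Defect) with payoff (4, 4)
But (Cooperate, Cooperate) = (6, 6) Pareto dominates (4, 4)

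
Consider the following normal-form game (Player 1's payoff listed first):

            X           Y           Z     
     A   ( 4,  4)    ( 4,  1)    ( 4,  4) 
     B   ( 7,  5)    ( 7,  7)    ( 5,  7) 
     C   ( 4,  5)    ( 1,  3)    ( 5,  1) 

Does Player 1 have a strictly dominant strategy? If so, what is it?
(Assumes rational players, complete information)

No strictly dominant strategy exists for Player 1

Work:
A strategy strictly dominates another if it gives a strictly higher payoff against every opponent action. Compare each pair of P1's strategies column-by-column:
  A vs B: [4 vs 7, 4 vs 7, 4 vs 5] → A does not strictly dominate B (column X: 4 ≤ 7)
  A vs C: [4 vs 4, 4 vs 1, 4 vs 5] → A does not strictly dominate C (column X: 4 ≤ 4)
  B vs A: [7 vs 4, 7 vs 4, 5 vs 4] → B strictly dominates A
  B vs C: [7 vs 4, 7 vs 1, 5 vs 5] → B does not strictly dominate C (column Z: 5 ≤ 5)
  C vs A: [4 vs 4, 1 vs 4, 5 vs 4] → C does not strictly dominate A (column X: 4 ≤ 4)
  C vs B: [4 vs 7, 1 vs 7, 5 vs 5] → C does not strictly dominate B (column X: 4 ≤ 7)
No single strategy strictly dominates all others → no strictly dominant strategy.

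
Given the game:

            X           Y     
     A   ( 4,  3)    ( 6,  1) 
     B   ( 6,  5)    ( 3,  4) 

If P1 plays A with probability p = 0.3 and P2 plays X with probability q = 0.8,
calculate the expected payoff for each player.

E[P1] = 5.1, E[P2] = 4.14

Work:
E[P1] = p·q·π₁(A,X) + p·(1-q)·π₁(A,Y) + (1-p)·q·π₁(B,X) + (1-p)·(1-q)·π₁(B,Y)
= 0.3·0.8·4 + 0.3·0.2·6 + 0.7·0.8·6 + 0.7·0.2·3
= 5.1

E[P2] = 4.14 (similar calculation)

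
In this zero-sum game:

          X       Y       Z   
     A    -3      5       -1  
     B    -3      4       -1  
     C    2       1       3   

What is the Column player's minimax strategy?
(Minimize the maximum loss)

Column should play X, value = 2

Work:
Column player minimizes Row's maximum payoff:
Column X: max payoff to Row = 2
Column Y: max payoff to Row = 5
Column Z: max payoff to Row = 3
Minimum is 2, achieved by column X.
Minimax strategy: X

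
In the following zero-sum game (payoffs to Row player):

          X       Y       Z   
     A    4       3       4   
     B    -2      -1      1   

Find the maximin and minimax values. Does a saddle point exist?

Maximin = 3, Minimax = 3, Saddle: True

Work:
Row minimums: [3, -2] → maximin = 3
Column maximums: [4, 3, 4] → minimax = 3
Saddle point exists! Game value = 3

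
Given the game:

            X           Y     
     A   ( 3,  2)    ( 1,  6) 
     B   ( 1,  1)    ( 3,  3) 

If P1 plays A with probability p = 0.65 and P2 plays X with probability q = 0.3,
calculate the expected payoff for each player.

E[P1] = 1.88, E[P2] = 3.96

Work:
E[P1] = p·q·π₁(A,X) + p·(1-q)·π₁(A,Y) + (1-p)·q·π₁(B,X) + (1-p)·(1-q)·π₁(B,Y)
= 0.65·0.3·3 + 0.65·0.7·1 + 0.35·0.3·1 + 0.35·0.7·3
= 1.88

E[P2] = 3.96 (similar calculation)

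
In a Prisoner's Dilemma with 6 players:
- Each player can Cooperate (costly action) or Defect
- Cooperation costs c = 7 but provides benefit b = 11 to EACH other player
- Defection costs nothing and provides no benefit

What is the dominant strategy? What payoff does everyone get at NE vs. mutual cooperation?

Dominant: Defect; NE payoff = 0; Coop payoff = 48

Work:
Defect dominates (saves cost c = 7, benefit to others is external)
NE: All defect → everyone gets 0
If all cooperate: each receives (5)×11 - 7 = 48
Social dilemma: 48 > 0 but NE gives 0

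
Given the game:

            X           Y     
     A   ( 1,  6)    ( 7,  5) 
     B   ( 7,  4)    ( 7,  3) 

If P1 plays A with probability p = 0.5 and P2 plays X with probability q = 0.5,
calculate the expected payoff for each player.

E[P1] = 5.5, E[P2] = 4.5

Work:
E[P1] = p·q·π₁(A,X) + p·(1-q)·π₁(A,Y) + (1-p)·q·π₁(B,X) + (1-p)·(1-q)·π₁(B,Y)
= 0.5·0.5·1 + 0.5·0.5·7 + 0.5·0.5·7 + 0.5·0.5·7
= 5.5

E[P2] = 4.5 (similar calculation)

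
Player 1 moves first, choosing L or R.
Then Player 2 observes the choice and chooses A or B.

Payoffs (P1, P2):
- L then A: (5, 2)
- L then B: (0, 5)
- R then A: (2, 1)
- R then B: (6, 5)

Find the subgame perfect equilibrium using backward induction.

P1 plays R, P2 plays B after L and B after R; Payoff (6, 5)

Work:
Backward induction:
After L: P2 chooses B → P1 gets 0
After R: P2 chooses B → P1 gets 6
P1 chooses R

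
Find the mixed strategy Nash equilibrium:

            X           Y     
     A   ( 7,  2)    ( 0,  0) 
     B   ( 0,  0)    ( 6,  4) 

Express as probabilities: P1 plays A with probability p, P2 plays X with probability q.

p = 0.6667, q = 0.4615

Work:
Find probabilities that make opponent indifferent:
P2 chooses q to make P1 indifferent between A and B
P1 chooses p to make P2 indifferent between X and Y
Mixed NE: P1 plays (A: 0.6667, B: 0.3333), P2 plays (X: 0.4615, Y: 0.5385)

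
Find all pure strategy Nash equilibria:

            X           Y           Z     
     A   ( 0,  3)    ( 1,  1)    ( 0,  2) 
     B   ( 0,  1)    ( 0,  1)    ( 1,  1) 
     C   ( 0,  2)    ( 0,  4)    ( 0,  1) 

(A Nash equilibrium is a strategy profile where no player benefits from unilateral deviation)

Nash equilibrium: (A, X), (B, X), (B, Z)

Work:
Best responses:
  P1 vs X: payoffs [0, 0, 0] → best response A/B/C (payoff 0)
  P1 vs Y: payoffs [1, 0, 0] → best response A (payoff 1)
  P1 vs Z: payoffs [0, 1, 0] → best response B (payoff 1)
  P2 vs A: payoffs [3, 1, 2] → best response X (payoff 3)
  P2 vs B: payoffs [1, 1, 1] → best response X/Y/Z (payoff 1)
  P2 vs C: payoffs [2, 4, 1] → best response Y (payoff 4)
Mutual best responses: (A,X), (B,X), (B,Z) → Nash equilibria.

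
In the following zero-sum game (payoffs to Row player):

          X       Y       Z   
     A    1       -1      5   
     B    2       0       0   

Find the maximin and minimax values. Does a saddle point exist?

Maximin = 0, Minimax = 0, Saddle: True

Work:
Row minimums: [-1, 0] → maximin = 0
Column maximums: [2, 0, 5] → minimax = 0
Saddle point exists! Game value = 0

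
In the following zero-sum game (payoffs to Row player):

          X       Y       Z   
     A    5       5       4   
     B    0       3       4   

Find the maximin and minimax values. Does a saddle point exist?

Maximin = 4, Minimax = 4, Saddle: True

Work:
Row minimums: [4, 0] → maximin = 4
Column maximums: [5, 5, 4] → minimax = 4
Saddle point exists! Game value = 4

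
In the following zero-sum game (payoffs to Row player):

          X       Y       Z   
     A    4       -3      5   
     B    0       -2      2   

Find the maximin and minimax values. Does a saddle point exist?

Maximin = -2, Minimax = -2, Saddle: True

Work:
Row minimums: [-3, -2] → maximin = -2
Column maximums: [4, -2, 5] → minimax = -2
Saddle point exists! Game value = -2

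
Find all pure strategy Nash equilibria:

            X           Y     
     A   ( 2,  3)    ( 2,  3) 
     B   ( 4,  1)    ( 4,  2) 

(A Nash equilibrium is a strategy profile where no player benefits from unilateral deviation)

Nash equilibrium: (B, Y)

Work:
Best responses:
  P1 vs X: payoffs [2, 4] → best response B (payoff 4)
  P1 vs Y: payoffs [2, 4] → best response B (payoff 4)
  P2 vs A: payoffs [3, 3] → best response X/Y (payoff 3)
  P2 vs B: payoffs [1, 2] → best response Y (payoff 2)
Mutual best responses: (B,Y) → Nash equilibria.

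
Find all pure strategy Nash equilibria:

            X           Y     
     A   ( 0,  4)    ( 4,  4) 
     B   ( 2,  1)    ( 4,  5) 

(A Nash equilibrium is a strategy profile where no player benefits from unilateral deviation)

Nash equilibrium: (A, Y), (B, Y)

Work:
Best responses:
  P1 vs X: payoffs [0, 2] → best response B (payoff 2)
  P1 vs Y: payoffs [4, 4] → best response A/B (payoff 4)
  P2 vs A: payoffs [4, 4] → best response X/Y (payoff 4)
  P2 vs B: payoffs [1, 5] → best response Y (payoff 5)
Mutual best responses: (A,Y), (B,Y) → Nash equilibria.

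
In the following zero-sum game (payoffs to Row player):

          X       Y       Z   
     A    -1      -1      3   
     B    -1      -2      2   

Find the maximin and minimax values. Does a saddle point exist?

Maximin = -1, Minimax = -1, Saddle: True

Work:
Row minimums: [-1, -2] → maximin = -1
Column maximums: [-1, -1, 3] → minimax = -1
Saddle point exists! Game value = -1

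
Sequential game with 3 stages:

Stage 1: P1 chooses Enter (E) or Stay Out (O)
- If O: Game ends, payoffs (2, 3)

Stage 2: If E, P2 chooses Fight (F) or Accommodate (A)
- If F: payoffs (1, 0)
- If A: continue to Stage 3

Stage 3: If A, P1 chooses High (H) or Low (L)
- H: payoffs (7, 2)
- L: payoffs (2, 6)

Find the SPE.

SPE: (E, A, H); Outcome (7, 2)

Work:
Stage 3: P1 chooses H (7 vs 2)
Stage 2: P2: F->0, A->2 (anticipating H). Choose A
Stage 1: P1: O->2, E->7 (anticipating A, H). Choose E
SPE path: E -> A -> H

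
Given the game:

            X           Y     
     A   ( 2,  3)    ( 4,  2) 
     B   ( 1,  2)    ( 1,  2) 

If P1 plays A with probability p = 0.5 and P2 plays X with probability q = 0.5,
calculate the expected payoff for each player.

E[P1] = 2.0, E[P2] = 2.25

Work:
E[P1] = p·q·π₁(A,X) + p·(1-q)·π₁(A,Y) + (1-p)·q·π₁(B,X) + (1-p)·(1-q)·π₁(B,Y)
= 0.5·0.5·2 + 0.5·0.5·4 + 0.5·0.5·1 + 0.5·0.5·1
= 2.0

E[P2] = 2.25 (similar calculation)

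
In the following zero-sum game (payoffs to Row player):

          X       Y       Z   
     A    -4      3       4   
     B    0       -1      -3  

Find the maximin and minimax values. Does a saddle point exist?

Maximin = -3, Minimax = 0, Saddle: False

Work:
Row minimums: [-4, -3] → maximin = -3
Column maximums: [0, 3, 4] → minimax = 0
No saddle point (maximin ≠ minimax). Mixed strategy needed.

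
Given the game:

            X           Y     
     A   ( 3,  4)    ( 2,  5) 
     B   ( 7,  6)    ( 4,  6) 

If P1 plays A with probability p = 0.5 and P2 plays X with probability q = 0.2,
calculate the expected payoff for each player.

E[P1] = 3.4, E[P2] = 5.4

Work:
E[P1] = p·q·π₁(A,X) + p·(1-q)·π₁(A,Y) + (1-p)·q·π₁(B,X) + (1-p)·(1-q)·π₁(B,Y)
= 0.5·0.2·3 + 0.5·0.8·2 + 0.5·0.2·7 + 0.5·0.8·4
= 3.4

E[P2] = 5.4 (similar calculation)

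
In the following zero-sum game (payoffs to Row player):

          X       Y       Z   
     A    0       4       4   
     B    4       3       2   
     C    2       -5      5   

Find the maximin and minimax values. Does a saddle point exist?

Maximin = 2, Minimax = 4, Saddle: False

Work:
Row minimums: [0, 2, -5] → maximin = 2
Column maximums: [4, 4, 5] → minimax = 4
No saddle point (maximin ≠ minimax). Mixed strategy needed.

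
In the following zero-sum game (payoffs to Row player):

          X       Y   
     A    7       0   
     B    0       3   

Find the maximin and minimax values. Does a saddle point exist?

Maximin = 0, Minimax = 3, Saddle: False

Work:
Row minimums: [0, 0] → maximin = 0
Column maximums: [7, 3] → minimax = 3
No saddle point (maximin ≠ minimax). Mixed strategy needed.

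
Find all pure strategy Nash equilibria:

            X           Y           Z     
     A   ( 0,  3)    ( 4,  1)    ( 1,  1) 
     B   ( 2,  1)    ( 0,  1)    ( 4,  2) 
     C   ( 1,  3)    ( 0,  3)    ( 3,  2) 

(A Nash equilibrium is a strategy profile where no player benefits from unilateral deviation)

Nash equilibrium: (B, Z)

Work:
Best responses:
  P1 vs X: payoffs [0, 2, 1] → best response B (payoff 2)
  P1 vs Y: payoffs [4, 0, 0] → best response A (payoff 4)
  P1 vs Z: payoffs [1, 4, 3] → best response B (payoff 4)
  P2 vs A: payoffs [3, 1, 1] → best response X (payoff 3)
  P2 vs B: payoffs [1, 1, 2] → best response Z (payoff 2)
  P2 vs C: payoffs [3, 3, 2] → best response X/Y (payoff 3)
Mutual best responses: (B,Z) → Nash equilibria.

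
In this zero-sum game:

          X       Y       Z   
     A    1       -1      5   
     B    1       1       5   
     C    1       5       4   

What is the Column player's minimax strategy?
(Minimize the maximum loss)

Column should play X, value = 1

Work:
Column player minimizes Row's maximum payoff:
Column X: max payoff to Row = 1
Column Y: max payoff to Row = 5
Column Z: max payoff to Row = 5
Minimum is 1, achieved by column X.
Minimax strategy: X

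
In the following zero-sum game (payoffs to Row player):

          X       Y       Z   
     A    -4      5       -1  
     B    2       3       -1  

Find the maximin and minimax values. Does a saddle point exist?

Maximin = -1, Minimax = -1, Saddle: True

Work:
Row minimums: [-4, -1] → maximin = -1
Column maximums: [2, 5, -1] → minimax = -1
Saddle point exists! Game value = -1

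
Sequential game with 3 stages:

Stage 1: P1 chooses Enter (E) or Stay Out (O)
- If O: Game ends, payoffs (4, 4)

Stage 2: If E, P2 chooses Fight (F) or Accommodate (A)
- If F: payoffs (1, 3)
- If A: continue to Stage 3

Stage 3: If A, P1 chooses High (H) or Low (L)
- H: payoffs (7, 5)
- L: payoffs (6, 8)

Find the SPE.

SPE: (E, A, H); Outcome (7, 5)

Work:
Stage 3: P1 chooses H (7 vs 6)
Stage 2: P2: F->3, A->5 (anticipating H). Choose A
Stage 1: P1: O->4, E->7 (anticipating A, H). Choose E
SPE path: E -> A -> H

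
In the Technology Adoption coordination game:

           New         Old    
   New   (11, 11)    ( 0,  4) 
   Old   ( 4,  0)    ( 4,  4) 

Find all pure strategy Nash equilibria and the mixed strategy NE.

Pure NE: (New, New) and (Old, Old); Mixed NE: p = 0.3636, q = 0.3636

Work:
Check pure NE:
(New, New): (11, 11) - no unilateral deviation beneficial
(Old, Old): (4, 4) - no unilateral deviation beneficial
Mixed NE: P1 plays New with p = 0.3636, P2 plays New with q = 0.3636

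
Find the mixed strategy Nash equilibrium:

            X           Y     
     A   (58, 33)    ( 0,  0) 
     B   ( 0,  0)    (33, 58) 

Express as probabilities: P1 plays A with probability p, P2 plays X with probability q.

p = 0.6374, q = 0.3626

Work:
Find probabilities that make opponent indifferent:
P2 chooses q to make P1 indifferent between A and B
P1 chooses p to make P2 indifferent between X and Y
Mixed NE: P1 plays (A: 0.6374, B: 0.3626), P2 plays (X: 0.3626, Y: 0.6374)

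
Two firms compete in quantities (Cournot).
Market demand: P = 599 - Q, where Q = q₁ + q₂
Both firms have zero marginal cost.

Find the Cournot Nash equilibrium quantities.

q₁* = q₂* = 199.67; P* = 199.67

Work:
Profit: π_i = P·q_i = (a - q_i - q_j)·q_i
FOC: ∂π_i/∂q_i = a - 2q_i - q_j = 0
Reaction function: q_i = (599 - q_j)/2
Symmetry: q* = 599/3 = 199.67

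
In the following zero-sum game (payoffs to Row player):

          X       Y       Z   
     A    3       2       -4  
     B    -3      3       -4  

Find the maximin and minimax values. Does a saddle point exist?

Maximin = -4, Minimax = -4, Saddle: True

Work:
Row minimums: [-4, -4] → maximin = -4
Column maximums: [3, 3, -4] → minimax = -4
Saddle point exists! Game value = -4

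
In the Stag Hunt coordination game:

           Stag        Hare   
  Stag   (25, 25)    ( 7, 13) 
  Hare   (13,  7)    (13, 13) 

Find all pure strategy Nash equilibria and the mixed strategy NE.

Pure NE: (Stag, Stag) and (Hare, Hare); Mixed NE: p = 0.3333, q = 0.3333

Work:
Check pure NE:
(Stag, Stag): (25, 25) - no unilateral deviation beneficial
(Hare, Hare): (13, 13) - no unilateral deviation beneficial
Mixed NE: P1 plays Stag with p = 0.3333, P2 plays Stag with q = 0.3333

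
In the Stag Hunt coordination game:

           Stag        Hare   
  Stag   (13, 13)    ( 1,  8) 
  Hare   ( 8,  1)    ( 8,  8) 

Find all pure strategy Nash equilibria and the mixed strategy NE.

Pure NE: (Stag, Stag) and (Hare, Hare); Mixed NE: p = 0.5833, q = 0.5833

Work:
Check pure NE:
(Stag, Stag): (13, 13) - no unilateral deviation beneficial
(Hare, Hare): (8, 8) - no unilateral deviation beneficial
Mixed NE: P1 plays Stag with p = 0.5833, P2 plays Stag with q = 0.5833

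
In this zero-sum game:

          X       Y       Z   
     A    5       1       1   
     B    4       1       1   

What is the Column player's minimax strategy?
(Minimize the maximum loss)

Column should play Y or Z (all achieve the minimum), value = 1

Work:
Column player minimizes Row's maximum payoff:
Column X: max payoff to Row = 5
Column Y: max payoff to Row = 1
Column Z: max payoff to Row = 1
Minimum is 1, achieved by columns Y, Z (tied).
Each of Y or Z is a minimax strategy.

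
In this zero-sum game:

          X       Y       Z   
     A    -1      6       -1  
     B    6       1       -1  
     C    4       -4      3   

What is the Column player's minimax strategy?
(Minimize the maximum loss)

Column should play Z, value = 3

Work:
Column player minimizes Row's maximum payoff:
Column X: max payoff to Row = 6
Column Y: max payoff to Row = 6
Column Z: max payoff to Row = 3
Minimum is 3, achieved by column Z.
Minimax strategy: Z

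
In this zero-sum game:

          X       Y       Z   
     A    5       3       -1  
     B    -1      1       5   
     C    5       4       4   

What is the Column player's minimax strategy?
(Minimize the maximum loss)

Column should play Y, value = 4

Work:
Column player minimizes Row's maximum payoff:
Column X: max payoff to Row = 5
Column Y: max payoff to Row = 4
Column Z: max payoff to Row = 5
Minimum is 4, achieved by column Y.
Minimax strategy: Y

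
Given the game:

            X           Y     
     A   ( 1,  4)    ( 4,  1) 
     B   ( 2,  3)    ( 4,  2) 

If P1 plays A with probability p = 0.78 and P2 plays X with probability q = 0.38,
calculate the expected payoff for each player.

E[P1] = 2.9436, E[P2] = 2.1928

Work:
E[P1] = p·q·π₁(A,X) + p·(1-q)·π₁(A,Y) + (1-p)·q·π₁(B,X) + (1-p)·(1-q)·π₁(B,Y)
= 0.78·0.38·1 + 0.78·0.62·4 + 0.22·0.38·2 + 0.22·0.62·4
= 2.9436

E[P2] = 2.1928 (similar calculation)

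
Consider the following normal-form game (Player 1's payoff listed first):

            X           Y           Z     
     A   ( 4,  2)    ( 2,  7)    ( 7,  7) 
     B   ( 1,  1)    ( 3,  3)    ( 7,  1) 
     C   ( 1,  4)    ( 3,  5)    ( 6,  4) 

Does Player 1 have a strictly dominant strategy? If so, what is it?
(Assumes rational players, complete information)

No strictly dominant strategy exists for Player 1

Work:
A strategy strictly dominates another if it gives a strictly higher payoff against every opponent action. Compare each pair of P1's strategies column-by-column:
  A vs B: [4 vs 1, 2 vs 3, 7 vs 7] → A does not strictly dominate B (column Y: 2 ≤ 3)
  A vs C: [4 vs 1, 2 vs 3, 7 vs 6] → A does not strictly dominate C (column Y: 2 ≤ 3)
  B vs A: [1 vs 4, 3 vs 2, 7 vs 7] → B does not strictly dominate A (column X: 1 ≤ 4)
  B vs C: [1 vs 1, 3 vs 3, 7 vs 6] → B does not strictly dominate C (column X: 1 ≤ 1)
  C vs A: [1 vs 4, 3 vs 2, 6 vs 7] → C does not strictly dominate A (column X: 1 ≤ 4)
  C vs B: [1 vs 1, 3 vs 3, 6 vs 7] → C does not strictly dominate B (column X: 1 ≤ 1)
No single strategy strictly dominates all others → no strictly dominant strategy.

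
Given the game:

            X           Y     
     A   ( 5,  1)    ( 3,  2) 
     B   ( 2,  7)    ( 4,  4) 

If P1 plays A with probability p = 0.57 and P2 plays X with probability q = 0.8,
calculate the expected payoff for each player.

E[P1] = 3.654, E[P2] = 3.436

Work:
E[P1] = p·q·π₁(A,X) + p·(1-q)·π₁(A,Y) + (1-p)·q·π₁(B,X) + (1-p)·(1-q)·π₁(B,Y)
= 0.57·0.8·5 + 0.57·0.2·3 + 0.43·0.8·2 + 0.43·0.2·4
= 3.654

E[P2] = 3.436 (similar calculation)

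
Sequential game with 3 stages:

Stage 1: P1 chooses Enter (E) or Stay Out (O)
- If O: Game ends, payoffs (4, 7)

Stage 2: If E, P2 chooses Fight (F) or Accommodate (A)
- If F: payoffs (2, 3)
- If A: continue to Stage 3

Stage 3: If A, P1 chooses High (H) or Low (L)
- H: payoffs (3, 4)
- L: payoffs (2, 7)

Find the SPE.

SPE: (O, A, H); Outcome (4, 7)

Work:
Stage 3: P1 chooses H (3 vs 2)
Stage 2: P2: F->3, A->4 (anticipating H). Choose A
Stage 1: P1: O->4, E->3 (anticipating A, H). Choose O
SPE path: O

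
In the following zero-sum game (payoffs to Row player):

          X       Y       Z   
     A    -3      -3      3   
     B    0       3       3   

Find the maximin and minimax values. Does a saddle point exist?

Maximin = 0, Minimax = 0, Saddle: True

Work:
Row minimums: [-3, 0] → maximin = 0
Column maximums: [0, 3, 3] → minimax = 0
Saddle point exists! Game value = 0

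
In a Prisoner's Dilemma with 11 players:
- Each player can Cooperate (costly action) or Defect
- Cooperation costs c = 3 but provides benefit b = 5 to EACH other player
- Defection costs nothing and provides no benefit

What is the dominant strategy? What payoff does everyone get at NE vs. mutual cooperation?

Dominant: Defect; NE payoff = 0; Coop payoff = 47

Work:
Defect dominates (saves cost c = 3, benefit to others is external)
NE: All defect → everyone gets 0
If all cooperate: each receives (10)×5 - 3 = 47
Social dilemma: 47 > 0 but NE gives 0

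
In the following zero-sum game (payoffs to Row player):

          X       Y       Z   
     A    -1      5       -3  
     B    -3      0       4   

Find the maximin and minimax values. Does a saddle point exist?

Maximin = -3, Minimax = -1, Saddle: False

Work:
Row minimums: [-3, -3] → maximin = -3
Column maximums: [-1, 5, 4] → minimax = -1
No saddle point (maximin ≠ minimax). Mixed strategy needed.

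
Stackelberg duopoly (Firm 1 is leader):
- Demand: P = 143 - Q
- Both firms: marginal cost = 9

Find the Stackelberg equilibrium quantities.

q₁* (leader) = 67.0, q₂* (follower) = 33.5

Work:
Follower's reaction: q₂ = (a - c - q₁)/2
Leader substitutes: π₁ = q₁·(a - q₁ - (a-c-q₁)/2 - c)
FOC: q₁* = (143 - 9)/2 = 67.00
Then: q₂* = (143 - 9 - 67.0)/2 = 33.50
Leader has first-mover advantage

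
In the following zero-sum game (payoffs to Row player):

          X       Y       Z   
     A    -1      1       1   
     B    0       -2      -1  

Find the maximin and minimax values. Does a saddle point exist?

Maximin = -1, Minimax = 0, Saddle: False

Work:
Row minimums: [-1, -2] → maximin = -1
Column maximums: [0, 1, 1] → minimax = 0
No saddle point (maximin ≠ minimax). Mixed strategy needed.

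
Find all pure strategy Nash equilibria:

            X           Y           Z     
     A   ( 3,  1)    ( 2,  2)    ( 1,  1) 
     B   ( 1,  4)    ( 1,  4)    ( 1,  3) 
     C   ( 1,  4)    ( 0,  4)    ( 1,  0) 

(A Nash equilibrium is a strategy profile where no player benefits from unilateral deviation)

Nash equilibrium: (A, Y)

Work:
Best responses:
  P1 vs X: payoffs [3, 1, 1] → best response A (payoff 3)
  P1 vs Y: payoffs [2, 1, 0] → best response A (payoff 2)
  P1 vs Z: payoffs [1, 1, 1] → best response A/B/C (payoff 1)
  P2 vs A: payoffs [1, 2, 1] → best response Y (payoff 2)
  P2 vs B: payoffs [4, 4, 3] → best response X/Y (payoff 4)
  P2 vs C: payoffs [4, 4, 0] → best response X/Y (payoff 4)
Mutual best responses: (A,Y) → Nash equilibria.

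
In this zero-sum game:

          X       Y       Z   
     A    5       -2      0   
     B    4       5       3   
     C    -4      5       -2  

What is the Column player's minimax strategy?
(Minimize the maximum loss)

Column should play Z, value = 3

Work:
Column player minimizes Row's maximum payoff:
Column X: max payoff to Row = 5
Column Y: max payoff to Row = 5
Column Z: max payoff to Row = 3
Minimum is 3, achieved by column Z.
Minimax strategy: Z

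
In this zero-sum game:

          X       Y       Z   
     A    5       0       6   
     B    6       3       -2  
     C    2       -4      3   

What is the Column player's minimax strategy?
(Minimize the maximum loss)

Column should play Y, value = 3

Work:
Column player minimizes Row's maximum payoff:
Column X: max payoff to Row = 6
Column Y: max payoff to Row = 3
Column Z: max payoff to Row = 6
Minimum is 3, achieved by column Y.
Minimax strategy: Y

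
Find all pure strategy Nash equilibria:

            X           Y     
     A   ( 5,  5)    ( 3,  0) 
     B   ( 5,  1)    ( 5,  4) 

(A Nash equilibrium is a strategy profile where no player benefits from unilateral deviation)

Nash equilibrium: (A, X), (B, Y)

Work:
Best responses:
  P1 vs X: payoffs [5, 5] → best response A/B (payoff 5)
  P1 vs Y: payoffs [3, 5] → best response B (payoff 5)
  P2 vs A: payoffs [5, 0] → best response X (payoff 5)
  P2 vs B: payoffs [1, 4] → best response Y (payoff 4)
Mutual best responses: (A,X), (B,Y) → Nash equilibria.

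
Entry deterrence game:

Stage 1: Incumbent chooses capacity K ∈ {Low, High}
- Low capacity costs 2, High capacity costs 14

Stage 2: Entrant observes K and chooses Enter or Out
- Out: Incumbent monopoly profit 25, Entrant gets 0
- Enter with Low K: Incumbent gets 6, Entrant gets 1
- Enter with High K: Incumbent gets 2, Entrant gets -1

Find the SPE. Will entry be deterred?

SPE: (High, Enter|Low, Out|High); Entry deterred. Incumbent net profit = 11

Work:
After Low K: Entrant enters (1 > 0)
After High K: Entrant stays out (-1 < 0)
Incumbent: Low → 6−2=4, High → 25−14=11
Incumbent chooses High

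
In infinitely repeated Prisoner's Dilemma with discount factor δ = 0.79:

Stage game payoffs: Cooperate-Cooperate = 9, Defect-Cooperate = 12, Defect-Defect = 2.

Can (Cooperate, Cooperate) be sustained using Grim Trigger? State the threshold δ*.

δ* = 0.3; since δ = 0.79 ≥ 0.3, cooperation can be sustained

Work:
For Grim Trigger:
Cooperate forever: 9/(1-δ)
Defect then punished: 12 + 2·δ/(1-δ)
Need: 9/(1-δ) ≥ 12 + 2·δ/(1-δ)
Solving: δ ≥ (T-R)/(T-P) = (12-9)/(12-2) = 0.3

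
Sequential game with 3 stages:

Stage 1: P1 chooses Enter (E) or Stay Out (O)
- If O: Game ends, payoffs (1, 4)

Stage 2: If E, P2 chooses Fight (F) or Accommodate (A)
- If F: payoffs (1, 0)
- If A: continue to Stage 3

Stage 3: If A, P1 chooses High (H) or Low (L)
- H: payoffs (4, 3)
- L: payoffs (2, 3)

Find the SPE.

SPE: (E, A, H); Outcome (4, 3)

Work:
Stage 3: P1 chooses H (4 vs 2)
Stage 2: P2: F->0, A->3 (anticipating H). Choose A
Stage 1: P1: O->1, E->4 (anticipating A, H). Choose E
SPE path: E -> A -> H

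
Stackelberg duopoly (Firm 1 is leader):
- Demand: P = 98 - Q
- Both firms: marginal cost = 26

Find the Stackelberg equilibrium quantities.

q₁* (leader) = 36.0, q₂* (follower) = 18.0

Work:
Follower's reaction: q₂ = (a - c - q₁)/2
Leader substitutes: π₁ = q₁·(a - q₁ - (a-c-q₁)/2 - c)
FOC: q₁* = (98 - 26)/2 = 36.00
Then: q₂* = (98 - 26 - 36.0)/2 = 18.00
Leader has first-mover advantage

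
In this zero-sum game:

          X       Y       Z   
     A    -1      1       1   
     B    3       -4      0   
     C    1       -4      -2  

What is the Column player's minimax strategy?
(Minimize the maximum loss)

Column should play Y or Z (all achieve the minimum), value = 1

Work:
Column player minimizes Row's maximum payoff:
Column X: max payoff to Row = 3
Column Y: max payoff to Row = 1
Column Z: max payoff to Row = 1
Minimum is 1, achieved by columns Y, Z (tied).
Each of Y or Z is a minimax strategy.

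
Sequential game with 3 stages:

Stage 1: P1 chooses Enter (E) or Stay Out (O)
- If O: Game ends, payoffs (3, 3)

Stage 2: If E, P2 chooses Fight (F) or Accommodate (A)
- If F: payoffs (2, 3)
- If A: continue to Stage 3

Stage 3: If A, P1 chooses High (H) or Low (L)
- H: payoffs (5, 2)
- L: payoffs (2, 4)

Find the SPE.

SPE: (O, F, H); Outcome (3, 3)

Work:
Stage 3: P1 chooses H (5 vs 2)
Stage 2: P2: F->3, A->2 (anticipating H). Choose F
Stage 1: P1: O->3, E->2 (anticipating F, H). Choose O
SPE path: O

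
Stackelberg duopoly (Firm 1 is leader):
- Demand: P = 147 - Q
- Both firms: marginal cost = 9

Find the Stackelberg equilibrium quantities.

q₁* (leader) = 69.0, q₂* (follower) = 34.5

Work:
Follower's reaction: q₂ = (a - c - q₁)/2
Leader substitutes: π₁ = q₁·(a - q₁ - (a-c-q₁)/2 - c)
FOC: q₁* = (147 - 9)/2 = 69.00
Then: q₂* = (147 - 9 - 69.0)/2 = 34.50
Leader has first-mover advantage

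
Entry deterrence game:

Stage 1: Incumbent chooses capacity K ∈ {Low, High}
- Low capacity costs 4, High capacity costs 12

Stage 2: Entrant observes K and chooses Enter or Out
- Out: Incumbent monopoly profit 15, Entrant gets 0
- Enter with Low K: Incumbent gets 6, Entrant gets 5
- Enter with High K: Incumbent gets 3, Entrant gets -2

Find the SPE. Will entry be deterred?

SPE: (High, Enter|Low, Out|High); Entry deterred. Incumbent net profit = 3

Work:
After Low K: Entrant enters (5 > 0)
After High K: Entrant stays out (-2 < 0)
Incumbent: Low → 6−4=2, High → 15−12=3
Incumbent chooses High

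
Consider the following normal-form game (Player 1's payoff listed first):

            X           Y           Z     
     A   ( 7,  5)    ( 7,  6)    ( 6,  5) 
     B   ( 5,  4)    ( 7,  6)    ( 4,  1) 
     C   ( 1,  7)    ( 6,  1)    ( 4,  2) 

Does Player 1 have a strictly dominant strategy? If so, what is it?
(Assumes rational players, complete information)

No strictly dominant strategy exists for Player 1

Work:
A strategy strictly dominates another if it gives a strictly higher payoff against every opponent action. Compare each pair of P1's strategies column-by-column:
  A vs B: [7 vs 5, 7 vs 7, 6 vs 4] → A does not strictly dominate B (column Y: 7 ≤ 7)
  A vs C: [7 vs 1, 7 vs 6, 6 vs 4] → A strictly dominates C
  B vs A: [5 vs 7, 7 vs 7, 4 vs 6] → B does not strictly dominate A (column X: 5 ≤ 7)
  B vs C: [5 vs 1, 7 vs 6, 4 vs 4] → B does not strictly dominate C (column Z: 4 ≤ 4)
  C vs A: [1 vs 7, 6 vs 7, 4 vs 6] → C does not strictly dominate A (column X: 1 ≤ 7)
  C vs B: [1 vs 5, 6 vs 7, 4 vs 4] → C does not strictly dominate B (column X: 1 ≤ 5)
No single strategy strictly dominates all others → no strictly dominant strategy.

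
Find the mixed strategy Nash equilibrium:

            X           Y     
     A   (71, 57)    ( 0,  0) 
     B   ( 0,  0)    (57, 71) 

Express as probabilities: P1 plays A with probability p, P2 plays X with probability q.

p = 0.5547, q = 0.4453

Work:
Find probabilities that make opponent indifferent:
P2 chooses q to make P1 indifferent between A and B
P1 chooses p to make P2 indifferent between X and Y
Mixed NE: P1 plays (A: 0.5547, B: 0.4453), P2 plays (X: 0.4453, Y: 0.5547)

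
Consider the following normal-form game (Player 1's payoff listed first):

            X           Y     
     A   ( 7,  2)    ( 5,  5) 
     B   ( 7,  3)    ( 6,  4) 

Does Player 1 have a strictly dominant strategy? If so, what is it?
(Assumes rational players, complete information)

No strictly dominant strategy exists for Player 1

Work:
A strategy strictly dominates another if it gives a strictly higher payoff against every opponent action. Compare each pair of P1's strategies column-by-column:
  A vs B: [7 vs 7, 5 vs 6] → A does not strictly dominate B (column X: 7 ≤ 7)
  B vs A: [7 vs 7, 6 vs 5] → B does not strictly dominate A (column X: 7 ≤ 7)
No single strategy strictly dominates all others → no strictly dominant strategy.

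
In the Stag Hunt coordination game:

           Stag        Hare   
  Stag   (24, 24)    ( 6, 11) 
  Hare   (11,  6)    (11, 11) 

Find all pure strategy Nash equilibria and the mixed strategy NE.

Pure NE: (Stag, Stag) and (Hare, Hare); Mixed NE: p = 0.2778, q = 0.2778

Work:
Check pure NE:
(Stag, Stag): (24, 24) - no unilateral deviation beneficial
(Hare, Hare): (11, 11) - no unilateral deviation beneficial
Mixed NE: P1 plays Stag with p = 0.2778, P2 plays Stag with q = 0.2778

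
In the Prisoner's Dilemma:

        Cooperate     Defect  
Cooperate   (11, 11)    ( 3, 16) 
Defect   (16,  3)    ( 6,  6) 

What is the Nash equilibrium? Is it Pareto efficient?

(Defect, Defect) is NE; not Pareto efficient

Work:
Defect dominates Cooperate for both players:
If P2 cooperates: Defect (16) > Cooperate (11)
If P2 defects: Defect (6) > Cooperate (3)
NE: (Defect, Defect) with payoff (6, 6)
But (Cooperate, Cooperate) = (11, 11) Pareto dominates (6, 6)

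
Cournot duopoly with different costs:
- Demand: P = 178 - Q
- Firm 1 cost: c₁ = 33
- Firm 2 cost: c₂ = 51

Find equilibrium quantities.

q₁* = 54.33, q₂* = 36.33

Work:
Reaction: q₁ = (178 - 33 - q₂)/2
Reaction: q₂ = (178 - 51 - q₁)/2
Solve simultaneously:
q₁* = (178 - 2×33 + 51)/3 = 54.33
q₂* = (178 - 2×51 + 33)/3 = 36.33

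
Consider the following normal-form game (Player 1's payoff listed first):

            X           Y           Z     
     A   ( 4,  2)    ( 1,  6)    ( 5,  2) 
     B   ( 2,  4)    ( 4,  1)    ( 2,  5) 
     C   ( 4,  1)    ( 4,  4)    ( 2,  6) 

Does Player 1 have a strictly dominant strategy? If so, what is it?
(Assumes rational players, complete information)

No strictly dominant strategy exists for Player 1

Work:
A strategy strictly dominates another if it gives a strictly higher payoff against every opponent action. Compare each pair of P1's strategies column-by-column:
  A vs B: [4 vs 2, 1 vs 4, 5 vs 2] → A does not strictly dominate B (column Y: 1 ≤ 4)
  A vs C: [4 vs 4, 1 vs 4, 5 vs 2] → A does not strictly dominate C (column X: 4 ≤ 4)
  B vs A: [2 vs 4, 4 vs 1, 2 vs 5] → B does not strictly dominate A (column X: 2 ≤ 4)
  B vs C: [2 vs 4, 4 vs 4, 2 vs 2] → B does not strictly dominate C (column X: 2 ≤ 4)
  C vs A: [4 vs 4, 4 vs 1, 2 vs 5] → C does not strictly dominate A (column X: 4 ≤ 4)
  C vs B: [4 vs 2, 4 vs 4, 2 vs 2] → C does not strictly dominate B (column Y: 4 ≤ 4)
No single strategy strictly dominates all others → no strictly dominant strategy.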